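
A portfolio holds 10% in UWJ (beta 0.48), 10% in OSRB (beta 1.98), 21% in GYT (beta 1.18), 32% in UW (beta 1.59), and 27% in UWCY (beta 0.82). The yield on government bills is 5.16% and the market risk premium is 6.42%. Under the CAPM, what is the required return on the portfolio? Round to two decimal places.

13.02%

β_P = Σ w_i β_i = 0.10×0.48 + 0.10×1.98 + 0.21×1.18 + 0.32×1.59 + 0.27×0.82 = 1.2240
E(R_P) = R_f + β_P × MRP = 5.16% + 1.2240 × 6.42% = 13.02%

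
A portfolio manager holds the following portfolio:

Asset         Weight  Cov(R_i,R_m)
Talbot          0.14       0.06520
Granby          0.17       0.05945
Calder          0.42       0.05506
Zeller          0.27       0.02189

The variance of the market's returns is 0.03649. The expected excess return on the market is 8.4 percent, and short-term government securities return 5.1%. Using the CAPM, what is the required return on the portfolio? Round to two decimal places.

β_Talbot = 0.06520 / 0.03649 = 1.7868
β_Granby = 0.05945 / 0.03649 = 1.6292
β_Calder = 0.05506 / 0.03649 = 1.5089
β_Zeller = 0.02189 / 0.03649 = 0.5999
β_P = Σ w_i β_i = 0.14×1.7868 + 0.17×1.6292 + 0.42×1.5089 + 0.27×0.5999 = 1.3228
E(R_P) = R_f + β_P × MRP = 5.1% + 1.3228 × 8.4% = 16.21%

16.21%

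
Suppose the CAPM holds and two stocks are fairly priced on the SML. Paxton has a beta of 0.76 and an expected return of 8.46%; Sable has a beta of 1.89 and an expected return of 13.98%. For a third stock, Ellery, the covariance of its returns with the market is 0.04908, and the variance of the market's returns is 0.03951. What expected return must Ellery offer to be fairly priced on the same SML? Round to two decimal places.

MRP = (13.98% − 8.46%) / (1.89 − 0.76) = 4.8850%
R_f = 8.46% − 0.76 × 4.8850% = 4.7474%
β_Ellery = Cov / Var(R_m) = 0.04908 / 0.03951 = 1.2422
E(R_Ellery) = R_f + β × MRP = 4.7474% + 1.2422 × 4.8850% = 10.82%

10.82%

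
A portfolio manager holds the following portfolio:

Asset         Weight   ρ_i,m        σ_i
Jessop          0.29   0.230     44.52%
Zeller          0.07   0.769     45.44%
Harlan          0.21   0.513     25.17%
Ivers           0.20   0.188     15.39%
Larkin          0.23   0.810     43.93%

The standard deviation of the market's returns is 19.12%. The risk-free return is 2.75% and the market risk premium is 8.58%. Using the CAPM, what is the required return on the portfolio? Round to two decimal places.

β_Jessop = 0.230 × 44.52% / 19.12% = 0.5355
β_Zeller = 0.769 × 45.44% / 19.12% = 1.8276
β_Harlan = 0.513 × 25.17% / 19.12% = 0.6753
β_Ivers = 0.188 × 15.39% / 19.12% = 0.1513
β_Larkin = 0.810 × 43.93% / 19.12% = 1.8611
β_P = Σ w_i β_i = 0.29×0.5355 + 0.07×1.8276 + 0.21×0.6753 + 0.20×0.1513 + 0.23×1.8611 = 0.8834
E(R_P) = R_f + β_P × MRP = 2.75% + 0.8834 × 8.58% = 10.33%

10.33%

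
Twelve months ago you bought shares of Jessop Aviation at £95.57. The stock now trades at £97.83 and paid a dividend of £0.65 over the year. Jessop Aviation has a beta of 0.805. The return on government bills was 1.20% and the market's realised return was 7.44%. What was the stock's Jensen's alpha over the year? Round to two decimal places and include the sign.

-3.18%

Realised HPR = (P1 + D1 − P0) / P0 = (97.83 + 0.65 − 95.57) / 95.57 = 2.91 / 95.57 = 3.0449%
MRP = 7.44% − 1.20% = 6.24%
CAPM required = R_f + β·MRP = 1.20% + 0.805 × 6.24% = 6.22320%
α = realised − required = 3.0449% − 6.22320% = -3.18%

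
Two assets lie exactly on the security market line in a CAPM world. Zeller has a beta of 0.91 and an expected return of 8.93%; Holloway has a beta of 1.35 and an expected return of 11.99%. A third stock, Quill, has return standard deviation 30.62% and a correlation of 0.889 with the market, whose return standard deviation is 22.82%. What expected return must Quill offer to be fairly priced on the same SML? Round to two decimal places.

MRP = (11.99% − 8.93%) / (1.35 − 0.91) = 6.9545%
R_f = 8.93% − 0.91 × 6.9545% = 2.6014%
β_Quill = ρ·σ_i/σ_m = 0.889 × 30.62 / 22.82 = 1.1929
E(R_Quill) = R_f + β × MRP = 2.6014% + 1.1929 × 6.9545% = 10.90%

10.90%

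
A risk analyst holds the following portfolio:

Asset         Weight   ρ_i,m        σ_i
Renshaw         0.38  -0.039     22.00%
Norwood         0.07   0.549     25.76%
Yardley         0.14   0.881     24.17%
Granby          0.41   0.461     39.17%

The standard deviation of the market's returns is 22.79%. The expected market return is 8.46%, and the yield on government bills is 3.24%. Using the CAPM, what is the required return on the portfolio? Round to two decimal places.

5.77%

β_Renshaw = -0.039 × 22.00% / 22.79% = -0.0376
β_Norwood = 0.549 × 25.76% / 22.79% = 0.6205
β_Yardley = 0.881 × 24.17% / 22.79% = 0.9343
β_Granby = 0.461 × 39.17% / 22.79% = 0.7923
β_P = Σ w_i β_i = 0.38×-0.0376 + 0.07×0.6205 + 0.14×0.9343 + 0.41×0.7923 = 0.4848
MRP = 8.46% − 3.24% = 5.22%
E(R_P) = R_f + β_P × MRP = 3.24% + 0.4848 × 5.22% = 5.77%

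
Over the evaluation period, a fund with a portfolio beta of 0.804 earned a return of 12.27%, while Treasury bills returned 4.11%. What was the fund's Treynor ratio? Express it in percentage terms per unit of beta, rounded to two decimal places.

Treynor = (R_P − R_f) / β_P = (12.27% − 4.11%) / 0.8040 = 8.16% / 0.8040 = 10.15%

10.15%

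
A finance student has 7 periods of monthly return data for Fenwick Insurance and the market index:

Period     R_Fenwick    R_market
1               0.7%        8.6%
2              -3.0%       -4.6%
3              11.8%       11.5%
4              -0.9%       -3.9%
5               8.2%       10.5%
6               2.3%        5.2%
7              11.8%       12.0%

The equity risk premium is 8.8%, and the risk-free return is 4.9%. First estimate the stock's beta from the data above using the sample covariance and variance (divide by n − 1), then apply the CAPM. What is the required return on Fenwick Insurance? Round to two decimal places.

Mean R_i = (0.7 − 3.0 + 11.8 − 0.9 + 8.2 + 2.3 + 11.8) / 7 = 4.4143%
Mean R_m = (8.6 − 4.6 + 11.5 − 3.9 + 10.5 + 5.2 + 12.0) / 7 = 5.6143%
Σ(R_i − R̄_i)(R_m − R̄_m) = 225.2086  ⇒  Cov = 225.2086 / 6 = 37.5348
Σ(R_m − R̄_m)² = 303.2286  ⇒  Var(R_m) = 303.2286 / 6 = 50.5381
β = Cov / Var(R_m) = 37.5348 / 50.5381 = 0.7427
E(R) = R_f + β × MRP = 4.9% + 0.7427 × 8.8% = 11.44%

11.44%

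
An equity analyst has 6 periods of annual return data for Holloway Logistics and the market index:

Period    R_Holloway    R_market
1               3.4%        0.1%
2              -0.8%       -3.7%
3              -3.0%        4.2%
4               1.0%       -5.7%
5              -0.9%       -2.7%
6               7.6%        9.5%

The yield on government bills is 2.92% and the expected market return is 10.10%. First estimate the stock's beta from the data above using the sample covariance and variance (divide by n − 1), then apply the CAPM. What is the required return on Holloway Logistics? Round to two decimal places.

Mean R_i = (3.4 − 0.8 − 3.0 + 1.0 − 0.9 + 7.6) / 6 = 1.2167%
Mean R_m = (0.1 − 3.7 + 4.2 − 5.7 − 2.7 + 9.5) / 6 = 0.2833%
Σ(R_i − R̄_i)(R_m − R̄_m) = 57.5617  ⇒  Cov = 57.5617 / 5 = 11.5123
Σ(R_m − R̄_m)² = 160.8883  ⇒  Var(R_m) = 160.8883 / 5 = 32.1777
β = Cov / Var(R_m) = 11.5123 / 32.1777 = 0.3578
MRP = 10.10% − 2.92% = 7.18%
E(R) = R_f + β × MRP = 2.92% + 0.3578 × 7.18% = 5.49%

5.49%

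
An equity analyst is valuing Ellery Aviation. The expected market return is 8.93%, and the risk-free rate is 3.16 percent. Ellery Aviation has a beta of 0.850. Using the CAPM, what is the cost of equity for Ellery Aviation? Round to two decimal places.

Market risk premium = E(R_m) − R_f = 8.93% − 3.16% = 5.77%
E(R) = R_f + β × MRP = 3.16% + 0.850 × 5.77% = 8.06%

8.06%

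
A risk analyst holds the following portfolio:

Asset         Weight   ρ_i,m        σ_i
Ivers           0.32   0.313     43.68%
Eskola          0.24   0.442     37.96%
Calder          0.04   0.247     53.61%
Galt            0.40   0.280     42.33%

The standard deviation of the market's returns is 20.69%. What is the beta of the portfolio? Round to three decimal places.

β_Ivers = 0.313 × 43.68% / 20.69% = 0.6608
β_Eskola = 0.442 × 37.96% / 20.69% = 0.8109
β_Calder = 0.247 × 53.61% / 20.69% = 0.6400
β_Galt = 0.280 × 42.33% / 20.69% = 0.5729
β_P = Σ w_i β_i = 0.32×0.6608 + 0.24×0.8109 + 0.04×0.6400 + 0.40×0.5729 = 0.6608

0.661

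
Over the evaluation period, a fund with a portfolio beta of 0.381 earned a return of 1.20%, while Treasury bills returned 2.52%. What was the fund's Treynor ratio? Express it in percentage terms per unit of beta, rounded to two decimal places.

Treynor = (R_P − R_f) / β_P = (1.20% − 2.52%) / 0.3810 = -1.32% / 0.3810 = -3.46%

-3.46%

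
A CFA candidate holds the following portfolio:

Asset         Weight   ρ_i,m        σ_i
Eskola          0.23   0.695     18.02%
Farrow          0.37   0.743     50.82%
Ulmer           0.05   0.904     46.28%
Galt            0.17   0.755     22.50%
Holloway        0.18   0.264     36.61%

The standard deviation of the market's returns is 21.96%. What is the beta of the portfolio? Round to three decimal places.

β_Eskola = 0.695 × 18.02% / 21.96% = 0.5703
β_Farrow = 0.743 × 50.82% / 21.96% = 1.7195
β_Ulmer = 0.904 × 46.28% / 21.96% = 1.9052
β_Galt = 0.755 × 22.50% / 21.96% = 0.7736
β_Holloway = 0.264 × 36.61% / 21.96% = 0.4401
β_P = Σ w_i β_i = 0.23×0.5703 + 0.37×1.7195 + 0.05×1.9052 + 0.17×0.7736 + 0.18×0.4401 = 1.0734

1.073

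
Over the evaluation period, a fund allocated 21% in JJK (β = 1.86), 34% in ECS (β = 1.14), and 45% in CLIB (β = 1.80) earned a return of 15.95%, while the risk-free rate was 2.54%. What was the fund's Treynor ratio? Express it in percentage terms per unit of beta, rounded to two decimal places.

β_P = 0.21×1.86 + 0.34×1.14 + 0.45×1.80 = 1.5882
Treynor = (R_P − R_f) / β_P = (15.95% − 2.54%) / 1.5882 = 13.41% / 1.5882 = 8.44%

8.44%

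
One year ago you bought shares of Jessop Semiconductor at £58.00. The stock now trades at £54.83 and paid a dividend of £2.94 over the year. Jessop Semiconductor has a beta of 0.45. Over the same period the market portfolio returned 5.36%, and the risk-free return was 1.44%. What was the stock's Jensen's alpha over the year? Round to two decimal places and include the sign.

-3.60%

Realised HPR = (P1 + D1 − P0) / P0 = (54.83 + 2.94 − 58.00) / 58.00 = -0.23 / 58.00 = -0.3966%
MRP = 5.36% − 1.44% = 3.92%
CAPM required = R_f + β·MRP = 1.44% + 0.45 × 3.92% = 3.2040%
α = realised − required = -0.3966% − 3.2040% = -3.60%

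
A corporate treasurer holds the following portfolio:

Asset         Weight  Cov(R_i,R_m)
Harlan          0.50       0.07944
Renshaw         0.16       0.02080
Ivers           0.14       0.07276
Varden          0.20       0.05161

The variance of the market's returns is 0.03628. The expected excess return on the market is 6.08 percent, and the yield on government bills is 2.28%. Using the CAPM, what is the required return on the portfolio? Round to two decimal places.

β_Harlan = 0.07944 / 0.03628 = 2.1896
β_Renshaw = 0.02080 / 0.03628 = 0.5733
β_Ivers = 0.07276 / 0.03628 = 2.0055
β_Varden = 0.05161 / 0.03628 = 1.4225
β_P = Σ w_i β_i = 0.50×2.1896 + 0.16×0.5733 + 0.14×2.0055 + 0.20×1.4225 = 1.7518
E(R_P) = R_f + β_P × MRP = 2.28% + 1.7518 × 6.08% = 12.93%

12.93%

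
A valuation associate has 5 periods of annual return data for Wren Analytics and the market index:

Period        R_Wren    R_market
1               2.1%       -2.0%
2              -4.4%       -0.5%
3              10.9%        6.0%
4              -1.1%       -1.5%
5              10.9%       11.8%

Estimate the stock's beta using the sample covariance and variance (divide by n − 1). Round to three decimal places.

0.995

Mean R_i = (2.1 − 4.4 + 10.9 − 1.1 + 10.9) / 5 = 3.6800%
Mean R_m = (-2.0 − 0.5 + 6.0 − 1.5 + 11.8) / 5 = 2.7600%
Σ(R_i − R̄_i)(R_m − R̄_m) = 142.8860  ⇒  Cov = 142.8860 / 4 = 35.7215
Σ(R_m − R̄_m)² = 143.6520  ⇒  Var(R_m) = 143.6520 / 4 = 35.9130
β = Cov / Var(R_m) = 35.7215 / 35.9130 = 0.9947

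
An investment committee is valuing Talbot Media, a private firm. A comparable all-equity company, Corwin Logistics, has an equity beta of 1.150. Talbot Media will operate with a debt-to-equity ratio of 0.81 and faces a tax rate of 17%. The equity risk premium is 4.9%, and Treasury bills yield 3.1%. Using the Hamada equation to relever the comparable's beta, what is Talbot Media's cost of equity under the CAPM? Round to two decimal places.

12.52%

β_L = β_U × [1 + (1 − t)(D/E)] = 1.150 × [1 + (1 − 0.17) × 0.81]
    = 1.150 × [1 + 0.83 × 0.81] = 1.150 × 1.6723 = 1.9231
E(R) = R_f + β_L × MRP = 3.1% + 1.9231 × 4.9% = 12.52%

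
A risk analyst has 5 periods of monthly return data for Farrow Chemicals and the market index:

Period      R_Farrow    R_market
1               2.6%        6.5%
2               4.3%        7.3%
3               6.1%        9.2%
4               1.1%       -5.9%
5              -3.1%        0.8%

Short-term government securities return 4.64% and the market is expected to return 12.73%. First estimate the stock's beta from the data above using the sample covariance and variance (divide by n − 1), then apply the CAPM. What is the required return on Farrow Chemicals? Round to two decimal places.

Mean R_i = (2.6 + 4.3 + 6.1 + 1.1 − 3.1) / 5 = 2.2000%
Mean R_m = (6.5 + 7.3 + 9.2 − 5.9 + 0.8) / 5 = 3.5800%
Σ(R_i − R̄_i)(R_m − R̄_m) = 56.0600  ⇒  Cov = 56.0600 / 4 = 14.0150
Σ(R_m − R̄_m)² = 151.5480  ⇒  Var(R_m) = 151.5480 / 4 = 37.8870
β = Cov / Var(R_m) = 14.0150 / 37.8870 = 0.3699
MRP = 12.73% − 4.64% = 8.09%
E(R) = R_f + β × MRP = 4.64% + 0.3699 × 8.09% = 7.63%

7.63%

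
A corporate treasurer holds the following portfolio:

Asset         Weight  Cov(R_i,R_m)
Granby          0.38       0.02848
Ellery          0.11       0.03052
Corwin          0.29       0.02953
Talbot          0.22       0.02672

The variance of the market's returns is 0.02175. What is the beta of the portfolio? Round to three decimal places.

β_Granby = 0.02848 / 0.02175 = 1.3094
β_Ellery = 0.03052 / 0.02175 = 1.4032
β_Corwin = 0.02953 / 0.02175 = 1.3577
β_Talbot = 0.02672 / 0.02175 = 1.2285
β_P = Σ w_i β_i = 0.38×1.3094 + 0.11×1.4032 + 0.29×1.3577 + 0.22×1.2285 = 1.3159

1.316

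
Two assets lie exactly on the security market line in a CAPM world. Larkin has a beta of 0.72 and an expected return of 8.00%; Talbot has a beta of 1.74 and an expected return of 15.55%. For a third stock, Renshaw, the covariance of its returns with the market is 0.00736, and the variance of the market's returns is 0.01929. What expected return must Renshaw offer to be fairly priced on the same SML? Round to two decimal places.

MRP = (15.55% − 8.00%) / (1.74 − 0.72) = 7.4020%
R_f = 8.00% − 0.72 × 7.4020% = 2.6706%
β_Renshaw = Cov / Var(R_m) = 0.00736 / 0.01929 = 0.3815
E(R_Renshaw) = R_f + β × MRP = 2.6706% + 0.3815 × 7.4020% = 5.49%

5.49%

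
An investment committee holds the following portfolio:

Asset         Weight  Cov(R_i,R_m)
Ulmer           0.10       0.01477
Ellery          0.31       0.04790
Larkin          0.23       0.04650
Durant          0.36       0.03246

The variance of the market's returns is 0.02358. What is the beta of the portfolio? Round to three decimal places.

β_Ulmer = 0.01477 / 0.02358 = 0.6264
β_Ellery = 0.04790 / 0.02358 = 2.0314
β_Larkin = 0.04650 / 0.02358 = 1.9720
β_Durant = 0.03246 / 0.02358 = 1.3766
β_P = Σ w_i β_i = 0.10×0.6264 + 0.31×2.0314 + 0.23×1.9720 + 0.36×1.3766 = 1.6415

1.642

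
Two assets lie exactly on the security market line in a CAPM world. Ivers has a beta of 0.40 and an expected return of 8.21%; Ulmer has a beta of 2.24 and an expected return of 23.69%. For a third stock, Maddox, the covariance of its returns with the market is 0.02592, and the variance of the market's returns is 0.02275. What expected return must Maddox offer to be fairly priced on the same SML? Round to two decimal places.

14.43%

MRP = (23.69% − 8.21%) / (2.24 − 0.40) = 8.4130%
R_f = 8.21% − 0.40 × 8.4130% = 4.8448%
β_Maddox = Cov / Var(R_m) = 0.02592 / 0.02275 = 1.1393
E(R_Maddox) = R_f + β × MRP = 4.8448% + 1.1393 × 8.4130% = 14.43%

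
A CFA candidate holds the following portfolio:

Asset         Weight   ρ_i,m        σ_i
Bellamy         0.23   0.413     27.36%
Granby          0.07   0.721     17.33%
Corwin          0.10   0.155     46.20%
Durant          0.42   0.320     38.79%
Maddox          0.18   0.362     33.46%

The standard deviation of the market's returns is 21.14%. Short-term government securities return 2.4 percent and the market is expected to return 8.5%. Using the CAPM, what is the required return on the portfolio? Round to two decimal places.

5.74%

β_Bellamy = 0.413 × 27.36% / 21.14% = 0.5345
β_Granby = 0.721 × 17.33% / 21.14% = 0.5911
β_Corwin = 0.155 × 46.20% / 21.14% = 0.3387
β_Durant = 0.320 × 38.79% / 21.14% = 0.5872
β_Maddox = 0.362 × 33.46% / 21.14% = 0.5730
β_P = Σ w_i β_i = 0.23×0.5345 + 0.07×0.5911 + 0.10×0.3387 + 0.42×0.5872 + 0.18×0.5730 = 0.5479
MRP = 8.5% − 2.4% = 6.10%
E(R_P) = R_f + β_P × MRP = 2.4% + 0.5479 × 6.1% = 5.74%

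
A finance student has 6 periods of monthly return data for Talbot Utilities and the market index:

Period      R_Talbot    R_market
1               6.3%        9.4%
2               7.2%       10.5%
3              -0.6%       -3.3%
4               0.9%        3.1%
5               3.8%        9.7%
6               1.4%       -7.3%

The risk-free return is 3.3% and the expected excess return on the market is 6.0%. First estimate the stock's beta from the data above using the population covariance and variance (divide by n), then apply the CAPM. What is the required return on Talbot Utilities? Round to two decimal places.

Mean R_i = (6.3 + 7.2 − 0.6 + 0.9 + 3.8 + 1.4) / 6 = 3.1667%
Mean R_m = (9.4 + 10.5 − 3.3 + 3.1 + 9.7 − 7.3) / 6 = 3.6833%
Σ(R_i − R̄_i)(R_m − R̄_m) = 96.2467  ⇒  Cov = 96.2467 / 6 = 16.0411
Σ(R_m − R̄_m)² = 285.0883  ⇒  Var(R_m) = 285.0883 / 6 = 47.5147
β = Cov / Var(R_m) = 16.0411 / 47.5147 = 0.3376
E(R) = R_f + β × MRP = 3.3% + 0.3376 × 6.0% = 5.33%

5.33%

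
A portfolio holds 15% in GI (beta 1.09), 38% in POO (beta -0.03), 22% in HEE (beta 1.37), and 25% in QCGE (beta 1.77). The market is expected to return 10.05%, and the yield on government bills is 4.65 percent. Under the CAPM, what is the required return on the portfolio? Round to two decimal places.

β_P = Σ w_i β_i = 0.15×1.09 + 0.38×-0.03 + 0.22×1.37 + 0.25×1.77 = 0.8960
MRP = 10.05% − 4.65% = 5.40%
E(R_P) = R_f + β_P × MRP = 4.65% + 0.8960 × 5.40% = 9.49%

9.49%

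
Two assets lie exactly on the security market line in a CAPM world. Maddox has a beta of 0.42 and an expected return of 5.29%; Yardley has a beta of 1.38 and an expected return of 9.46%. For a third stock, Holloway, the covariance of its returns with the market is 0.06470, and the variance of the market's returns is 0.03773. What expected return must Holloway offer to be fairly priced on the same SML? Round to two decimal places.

10.91%

MRP = (9.46% − 5.29%) / (1.38 − 0.42) = 4.3438%
R_f = 5.29% − 0.42 × 4.3438% = 3.4656%
β_Holloway = Cov / Var(R_m) = 0.06470 / 0.03773 = 1.7148
E(R_Holloway) = R_f + β × MRP = 3.4656% + 1.7148 × 4.3438% = 10.91%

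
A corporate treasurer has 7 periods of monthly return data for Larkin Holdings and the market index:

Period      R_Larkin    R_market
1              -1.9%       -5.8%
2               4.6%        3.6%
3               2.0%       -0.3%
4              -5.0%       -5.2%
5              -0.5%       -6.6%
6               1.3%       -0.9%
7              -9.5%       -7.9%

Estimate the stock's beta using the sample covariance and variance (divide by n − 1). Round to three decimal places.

0.963

Mean R_i = (-1.9 + 4.6 + 2.0 − 5.0 − 0.5 + 1.3 − 9.5) / 7 = -1.2857%
Mean R_m = (-5.8 + 3.6 − 0.3 − 5.2 − 6.6 − 0.9 − 7.9) / 7 = -3.3000%
Σ(R_i − R̄_i)(R_m − R̄_m) = 100.4600  ⇒  Cov = 100.4600 / 6 = 16.7433
Σ(R_m − R̄_m)² = 104.2800  ⇒  Var(R_m) = 104.2800 / 6 = 17.3800
β = Cov / Var(R_m) = 16.7433 / 17.3800 = 0.9634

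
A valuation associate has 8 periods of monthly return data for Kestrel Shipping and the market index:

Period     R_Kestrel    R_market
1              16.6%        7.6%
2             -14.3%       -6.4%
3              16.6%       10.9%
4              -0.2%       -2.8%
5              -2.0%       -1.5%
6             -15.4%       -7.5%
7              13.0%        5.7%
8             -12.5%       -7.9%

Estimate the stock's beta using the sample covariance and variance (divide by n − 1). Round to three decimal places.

Mean R_i = (16.6 − 14.3 + 16.6 − 0.2 − 2.0 − 15.4 + 13.0 − 12.5) / 8 = 0.2250%
Mean R_m = (7.6 − 6.4 + 10.9 − 2.8 − 1.5 − 7.5 + 5.7 − 7.9) / 8 = -0.2375%
Σ(R_i − R̄_i)(R_m − R̄_m) = 690.9575  ⇒  Cov = 690.9575 / 7 = 98.7082
Σ(R_m − R̄_m)² = 378.3188  ⇒  Var(R_m) = 378.3188 / 7 = 54.0455
β = Cov / Var(R_m) = 98.7082 / 54.0455 = 1.8264

1.826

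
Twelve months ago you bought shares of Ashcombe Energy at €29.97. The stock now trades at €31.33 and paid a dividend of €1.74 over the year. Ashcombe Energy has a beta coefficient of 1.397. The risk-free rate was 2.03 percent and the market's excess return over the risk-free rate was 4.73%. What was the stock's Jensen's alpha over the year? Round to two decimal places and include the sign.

Realised HPR = (P1 + D1 − P0) / P0 = (31.33 + 1.74 − 29.97) / 29.97 = 3.10 / 29.97 = 10.3437%
CAPM required = R_f + β·MRP = 2.03% + 1.397 × 4.73% = 8.63781%
α = realised − required = 10.3437% − 8.63781% = +1.71%

+1.71%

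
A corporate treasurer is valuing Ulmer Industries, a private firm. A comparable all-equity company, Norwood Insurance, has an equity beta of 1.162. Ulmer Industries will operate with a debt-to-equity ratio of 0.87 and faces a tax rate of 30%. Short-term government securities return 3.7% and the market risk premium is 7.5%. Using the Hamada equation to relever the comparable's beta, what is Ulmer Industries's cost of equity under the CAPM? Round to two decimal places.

17.72%

β_L = β_U × [1 + (1 − t)(D/E)] = 1.162 × [1 + (1 − 0.30) × 0.87]
    = 1.162 × [1 + 0.70 × 0.87] = 1.162 × 1.6090 = 1.8697
E(R) = R_f + β_L × MRP = 3.7% + 1.8697 × 7.5% = 17.72%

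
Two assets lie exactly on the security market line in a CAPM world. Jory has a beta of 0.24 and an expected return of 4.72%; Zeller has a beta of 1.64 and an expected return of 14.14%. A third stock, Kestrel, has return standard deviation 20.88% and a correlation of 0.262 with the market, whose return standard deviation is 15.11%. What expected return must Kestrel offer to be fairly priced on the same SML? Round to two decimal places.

5.54%

MRP = (14.14% − 4.72%) / (1.64 − 0.24) = 6.7286%
R_f = 4.72% − 0.24 × 6.7286% = 3.1051%
β_Kestrel = ρ·σ_i/σ_m = 0.262 × 20.88 / 15.11 = 0.3620
E(R_Kestrel) = R_f + β × MRP = 3.1051% + 0.3620 × 6.7286% = 5.54%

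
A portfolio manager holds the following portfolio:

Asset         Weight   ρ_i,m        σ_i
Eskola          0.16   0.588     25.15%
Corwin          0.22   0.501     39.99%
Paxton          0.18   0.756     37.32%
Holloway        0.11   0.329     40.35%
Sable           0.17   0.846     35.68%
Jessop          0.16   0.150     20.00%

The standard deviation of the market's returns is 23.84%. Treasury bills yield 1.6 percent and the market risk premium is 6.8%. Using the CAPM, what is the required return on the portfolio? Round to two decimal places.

β_Eskola = 0.588 × 25.15% / 23.84% = 0.6203
β_Corwin = 0.501 × 39.99% / 23.84% = 0.8404
β_Paxton = 0.756 × 37.32% / 23.84% = 1.1835
β_Holloway = 0.329 × 40.35% / 23.84% = 0.5568
β_Sable = 0.846 × 35.68% / 23.84% = 1.2662
β_Jessop = 0.150 × 20.00% / 23.84% = 0.1258
β_P = Σ w_i β_i = 0.16×0.6203 + 0.22×0.8404 + 0.18×1.1835 + 0.11×0.5568 + 0.17×1.2662 + 0.16×0.1258 = 0.7938
E(R_P) = R_f + β_P × MRP = 1.6% + 0.7938 × 6.8% = 7.00%

7.00%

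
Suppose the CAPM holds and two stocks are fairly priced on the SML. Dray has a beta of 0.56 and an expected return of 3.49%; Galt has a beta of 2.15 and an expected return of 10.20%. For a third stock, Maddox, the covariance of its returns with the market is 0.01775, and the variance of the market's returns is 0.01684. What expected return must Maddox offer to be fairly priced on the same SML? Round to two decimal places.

5.57%

MRP = (10.20% − 3.49%) / (2.15 − 0.56) = 4.2201%
R_f = 3.49% − 0.56 × 4.2201% = 1.1267%
β_Maddox = Cov / Var(R_m) = 0.01775 / 0.01684 = 1.0540
E(R_Maddox) = R_f + β × MRP = 1.1267% + 1.0540 × 4.2201% = 5.57%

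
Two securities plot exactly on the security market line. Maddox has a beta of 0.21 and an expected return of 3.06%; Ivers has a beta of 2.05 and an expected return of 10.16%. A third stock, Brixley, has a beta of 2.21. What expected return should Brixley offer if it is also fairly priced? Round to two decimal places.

10.78%

MRP (SML slope) = (10.16% − 3.06%) / (2.05 − 0.21) = 7.10% / 1.84 = 3.8587%
R_f (intercept) = 3.06% − 0.21 × 3.8587% = 2.2497%
E(R_Brixley) = R_f + β × MRP = 2.2497% + 2.21 × 3.8587% = 10.78%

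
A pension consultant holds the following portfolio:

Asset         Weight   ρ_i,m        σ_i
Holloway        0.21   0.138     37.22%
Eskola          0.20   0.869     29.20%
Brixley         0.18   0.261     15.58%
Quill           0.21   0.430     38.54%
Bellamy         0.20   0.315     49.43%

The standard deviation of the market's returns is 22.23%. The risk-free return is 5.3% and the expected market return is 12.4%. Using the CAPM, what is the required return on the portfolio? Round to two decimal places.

9.61%

β_Holloway = 0.138 × 37.22% / 22.23% = 0.2311
β_Eskola = 0.869 × 29.20% / 22.23% = 1.1415
β_Brixley = 0.261 × 15.58% / 22.23% = 0.1829
β_Quill = 0.430 × 38.54% / 22.23% = 0.7455
β_Bellamy = 0.315 × 49.43% / 22.23% = 0.7004
β_P = Σ w_i β_i = 0.21×0.2311 + 0.20×1.1415 + 0.18×0.1829 + 0.21×0.7455 + 0.20×0.7004 = 0.6064
MRP = 12.4% − 5.3% = 7.10%
E(R_P) = R_f + β_P × MRP = 5.3% + 0.6064 × 7.1% = 9.61%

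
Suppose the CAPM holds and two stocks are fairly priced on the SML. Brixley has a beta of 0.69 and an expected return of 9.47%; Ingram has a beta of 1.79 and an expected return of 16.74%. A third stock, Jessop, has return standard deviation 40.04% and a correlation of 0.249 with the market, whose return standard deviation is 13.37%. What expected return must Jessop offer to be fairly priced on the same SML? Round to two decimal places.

9.84%

MRP = (16.74% − 9.47%) / (1.79 − 0.69) = 6.6091%
R_f = 9.47% − 0.69 × 6.6091% = 4.9097%
β_Jessop = ρ·σ_i/σ_m = 0.249 × 40.04 / 13.37 = 0.7457
E(R_Jessop) = R_f + β × MRP = 4.9097% + 0.7457 × 6.6091% = 9.84%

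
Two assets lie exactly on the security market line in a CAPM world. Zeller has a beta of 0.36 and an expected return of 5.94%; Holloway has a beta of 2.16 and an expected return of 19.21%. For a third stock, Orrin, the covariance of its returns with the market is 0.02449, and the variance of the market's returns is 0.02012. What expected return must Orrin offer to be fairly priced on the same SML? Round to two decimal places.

12.26%

MRP = (19.21% − 5.94%) / (2.16 − 0.36) = 7.3722%
R_f = 5.94% − 0.36 × 7.3722% = 3.2860%
β_Orrin = Cov / Var(R_m) = 0.02449 / 0.02012 = 1.2172
E(R_Orrin) = R_f + β × MRP = 3.2860% + 1.2172 × 7.3722% = 12.26%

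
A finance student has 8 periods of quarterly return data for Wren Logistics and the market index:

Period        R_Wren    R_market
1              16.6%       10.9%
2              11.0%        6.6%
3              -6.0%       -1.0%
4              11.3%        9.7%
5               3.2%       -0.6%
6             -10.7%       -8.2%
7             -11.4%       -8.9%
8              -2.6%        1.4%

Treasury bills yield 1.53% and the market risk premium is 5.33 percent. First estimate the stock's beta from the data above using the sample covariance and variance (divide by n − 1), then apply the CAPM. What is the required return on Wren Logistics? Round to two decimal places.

8.82%

Mean R_i = (16.6 + 11.0 − 6.0 + 11.3 + 3.2 − 10.7 − 11.4 − 2.6) / 8 = 1.4250%
Mean R_m = (10.9 + 6.6 − 1.0 + 9.7 − 0.6 − 8.2 − 8.9 + 1.4) / 8 = 1.2375%
Σ(R_i − R̄_i)(R_m − R̄_m) = 538.6825  ⇒  Cov = 538.6825 / 7 = 76.9546
Σ(R_m − R̄_m)² = 393.9788  ⇒  Var(R_m) = 393.9788 / 7 = 56.2827
β = Cov / Var(R_m) = 76.9546 / 56.2827 = 1.3673
E(R) = R_f + β × MRP = 1.53% + 1.3673 × 5.33% = 8.82%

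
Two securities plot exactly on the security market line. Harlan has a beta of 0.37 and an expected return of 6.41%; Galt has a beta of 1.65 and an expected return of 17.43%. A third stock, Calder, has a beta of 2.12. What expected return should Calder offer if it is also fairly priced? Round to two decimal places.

21.48%

MRP (SML slope) = (17.43% − 6.41%) / (1.65 − 0.37) = 11.02% / 1.28 = 8.6094%
R_f (intercept) = 6.41% − 0.37 × 8.6094% = 3.2245%
E(R_Calder) = R_f + β × MRP = 3.2245% + 2.12 × 8.6094% = 21.48%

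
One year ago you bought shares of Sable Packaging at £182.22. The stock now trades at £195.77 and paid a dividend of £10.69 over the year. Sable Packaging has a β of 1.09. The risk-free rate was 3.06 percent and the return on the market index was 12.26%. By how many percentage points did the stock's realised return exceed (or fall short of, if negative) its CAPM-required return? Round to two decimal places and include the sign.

Realised HPR = (P1 + D1 − P0) / P0 = (195.77 + 10.69 − 182.22) / 182.22 = 24.24 / 182.22 = 13.3026%
MRP = 12.26% − 3.06% = 9.20%
CAPM required = R_f + β·MRP = 3.06% + 1.09 × 9.20% = 13.0880%
α = realised − required = 13.3026% − 13.0880% = +0.21%

+0.21%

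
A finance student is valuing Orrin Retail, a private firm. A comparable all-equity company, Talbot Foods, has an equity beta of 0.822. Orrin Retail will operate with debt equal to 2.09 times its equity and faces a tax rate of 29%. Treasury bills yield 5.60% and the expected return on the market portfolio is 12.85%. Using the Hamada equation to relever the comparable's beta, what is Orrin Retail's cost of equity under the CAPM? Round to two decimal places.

β_L = β_U × [1 + (1 − t)(D/E)] = 0.822 × [1 + (1 − 0.29) × 2.09]
    = 0.822 × [1 + 0.71 × 2.09] = 0.822 × 2.4839 = 2.0418
MRP = 12.85% − 5.60% = 7.25%
E(R) = R_f + β_L × MRP = 5.60% + 2.0418 × 7.25% = 20.40%

20.40%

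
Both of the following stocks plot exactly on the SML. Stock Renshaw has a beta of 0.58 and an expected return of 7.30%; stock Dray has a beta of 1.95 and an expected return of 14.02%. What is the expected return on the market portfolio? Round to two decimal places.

9.36%

Both satisfy E(R) = R_f + β·MRP, so the slope of the SML is
MRP = (14.02% − 7.30%) / (1.95 − 0.58) = 6.72% / 1.37 = 4.9051%
R_f = E(R_Renshaw) − β_Renshaw·MRP = 7.30% − 0.58 × 4.9051% = 4.4550%
E(R_m) = R_f + MRP = 4.4550% + 4.9051% = 9.36%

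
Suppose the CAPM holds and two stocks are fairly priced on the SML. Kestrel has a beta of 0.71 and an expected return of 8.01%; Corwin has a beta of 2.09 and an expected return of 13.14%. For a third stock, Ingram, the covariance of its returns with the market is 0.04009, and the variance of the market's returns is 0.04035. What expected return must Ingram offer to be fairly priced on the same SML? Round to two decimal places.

9.06%

MRP = (13.14% − 8.01%) / (2.09 − 0.71) = 3.7174%
R_f = 8.01% − 0.71 × 3.7174% = 5.3706%
β_Ingram = Cov / Var(R_m) = 0.04009 / 0.04035 = 0.9936
E(R_Ingram) = R_f + β × MRP = 5.3706% + 0.9936 × 3.7174% = 9.06%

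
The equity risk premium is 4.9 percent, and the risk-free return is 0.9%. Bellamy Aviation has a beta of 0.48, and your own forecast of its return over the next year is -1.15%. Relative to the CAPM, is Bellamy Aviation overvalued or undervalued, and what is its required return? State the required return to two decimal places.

Required return = R_f + β·MRP = 0.9% + 0.48 × 4.9% = 3.25%
Forecast -1.15% < required 3.25% → the stock plots below the SML → overvalued.

Overvalued; required return 3.25%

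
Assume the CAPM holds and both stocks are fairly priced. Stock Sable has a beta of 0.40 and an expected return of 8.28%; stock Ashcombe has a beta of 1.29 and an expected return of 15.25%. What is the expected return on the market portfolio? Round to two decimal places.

Both satisfy E(R) = R_f + β·MRP, so the slope of the SML is
MRP = (15.25% − 8.28%) / (1.29 − 0.40) = 6.97% / 0.89 = 7.8315%
R_f = E(R_Sable) − β_Sable·MRP = 8.28% − 0.40 × 7.8315% = 5.1474%
E(R_m) = R_f + MRP = 5.1474% + 7.8315% = 12.98%

12.98%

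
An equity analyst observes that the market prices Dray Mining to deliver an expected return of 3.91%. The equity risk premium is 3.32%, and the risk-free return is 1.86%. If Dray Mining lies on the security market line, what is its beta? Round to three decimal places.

β = (E(R) − R_f) / MRP = (3.91% − 1.86%) / 3.32% = 2.05% / 3.32% = 0.617

0.617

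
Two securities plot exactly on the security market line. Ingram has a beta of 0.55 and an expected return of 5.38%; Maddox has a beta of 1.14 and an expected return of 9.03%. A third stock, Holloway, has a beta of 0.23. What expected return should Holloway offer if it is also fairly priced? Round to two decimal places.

3.40%

MRP (SML slope) = (9.03% − 5.38%) / (1.14 − 0.55) = 3.65% / 0.59 = 6.1864%
R_f (intercept) = 5.38% − 0.55 × 6.1864% = 1.9775%
E(R_Holloway) = R_f + β × MRP = 1.9775% + 0.23 × 6.1864% = 3.40%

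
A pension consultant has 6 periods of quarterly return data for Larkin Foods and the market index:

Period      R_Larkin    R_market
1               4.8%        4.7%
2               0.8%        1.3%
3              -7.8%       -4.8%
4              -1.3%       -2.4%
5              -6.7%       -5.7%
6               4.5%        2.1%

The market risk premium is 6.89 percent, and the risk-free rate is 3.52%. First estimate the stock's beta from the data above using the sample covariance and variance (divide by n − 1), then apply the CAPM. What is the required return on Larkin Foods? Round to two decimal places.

Mean R_i = (4.8 + 0.8 − 7.8 − 1.3 − 6.7 + 4.5) / 6 = -0.9500%
Mean R_m = (4.7 + 1.3 − 4.8 − 2.4 − 5.7 + 2.1) / 6 = -0.8000%
Σ(R_i − R̄_i)(R_m − R̄_m) = 107.2400  ⇒  Cov = 107.2400 / 5 = 21.4480
Σ(R_m − R̄_m)² = 85.6400  ⇒  Var(R_m) = 85.6400 / 5 = 17.1280
β = Cov / Var(R_m) = 21.4480 / 17.1280 = 1.2522
E(R) = R_f + β × MRP = 3.52% + 1.2522 × 6.89% = 12.15%

12.15%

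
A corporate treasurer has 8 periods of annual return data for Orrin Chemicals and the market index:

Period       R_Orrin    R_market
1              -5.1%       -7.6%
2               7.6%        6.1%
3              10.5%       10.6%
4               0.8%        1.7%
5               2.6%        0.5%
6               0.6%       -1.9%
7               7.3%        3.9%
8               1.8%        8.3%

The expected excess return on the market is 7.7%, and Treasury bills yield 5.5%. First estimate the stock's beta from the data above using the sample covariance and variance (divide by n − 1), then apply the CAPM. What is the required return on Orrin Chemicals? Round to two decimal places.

10.99%

Mean R_i = (-5.1 + 7.6 + 10.5 + 0.8 + 2.6 + 0.6 + 7.3 + 1.8) / 8 = 3.2625%
Mean R_m = (-7.6 + 6.1 + 10.6 + 1.7 + 0.5 − 1.9 + 3.9 + 8.3) / 8 = 2.7000%
Σ(R_i − R̄_i)(R_m − R̄_m) = 170.8800  ⇒  Cov = 170.8800 / 7 = 24.4114
Σ(R_m − R̄_m)² = 239.8600  ⇒  Var(R_m) = 239.8600 / 7 = 34.2657
β = Cov / Var(R_m) = 24.4114 / 34.2657 = 0.7124
E(R) = R_f + β × MRP = 5.5% + 0.7124 × 7.7% = 10.99%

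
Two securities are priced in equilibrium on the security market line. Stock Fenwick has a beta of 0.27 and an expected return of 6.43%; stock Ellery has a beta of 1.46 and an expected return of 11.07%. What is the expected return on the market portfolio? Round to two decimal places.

Both satisfy E(R) = R_f + β·MRP, so the slope of the SML is
MRP = (11.07% − 6.43%) / (1.46 − 0.27) = 4.64% / 1.19 = 3.8992%
R_f = E(R_Fenwick) − β_Fenwick·MRP = 6.43% − 0.27 × 3.8992% = 5.3772%
E(R_m) = R_f + MRP = 5.3772% + 3.8992% = 9.28%

9.28%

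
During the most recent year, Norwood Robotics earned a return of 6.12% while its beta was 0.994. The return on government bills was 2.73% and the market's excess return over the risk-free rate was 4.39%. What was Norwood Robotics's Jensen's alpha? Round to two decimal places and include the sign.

-0.97%

CAPM benchmark = R_f + β(R_m − R_f) = 2.73% + 0.994 × 4.39% = 7.09366%
α = actual − benchmark = 6.12% − 7.09366% = -0.97%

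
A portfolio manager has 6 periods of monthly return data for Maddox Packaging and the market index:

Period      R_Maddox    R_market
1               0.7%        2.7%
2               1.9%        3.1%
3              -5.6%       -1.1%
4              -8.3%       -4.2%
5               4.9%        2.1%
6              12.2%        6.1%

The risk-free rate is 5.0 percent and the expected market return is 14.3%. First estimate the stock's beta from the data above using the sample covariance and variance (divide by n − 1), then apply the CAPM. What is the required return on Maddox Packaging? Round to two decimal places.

22.97%

Mean R_i = (0.7 + 1.9 − 5.6 − 8.3 + 4.9 + 12.2) / 6 = 0.9667%
Mean R_m = (2.7 + 3.1 − 1.1 − 4.2 + 2.1 + 6.1) / 6 = 1.4500%
Σ(R_i − R̄_i)(R_m − R̄_m) = 125.1000  ⇒  Cov = 125.1000 / 5 = 25.0200
Σ(R_m − R̄_m)² = 64.7550  ⇒  Var(R_m) = 64.7550 / 5 = 12.9510
β = Cov / Var(R_m) = 25.0200 / 12.9510 = 1.9319
MRP = 14.3% − 5.0% = 9.30%
E(R) = R_f + β × MRP = 5.0% + 1.9319 × 9.3% = 22.97%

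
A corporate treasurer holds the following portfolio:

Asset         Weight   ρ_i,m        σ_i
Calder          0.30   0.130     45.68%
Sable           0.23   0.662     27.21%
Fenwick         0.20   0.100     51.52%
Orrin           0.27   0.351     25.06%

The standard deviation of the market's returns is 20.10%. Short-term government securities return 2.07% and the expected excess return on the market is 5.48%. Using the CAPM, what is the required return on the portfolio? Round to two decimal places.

4.61%

β_Calder = 0.130 × 45.68% / 20.10% = 0.2954
β_Sable = 0.662 × 27.21% / 20.10% = 0.8962
β_Fenwick = 0.100 × 51.52% / 20.10% = 0.2563
β_Orrin = 0.351 × 25.06% / 20.10% = 0.4376
β_P = Σ w_i β_i = 0.30×0.2954 + 0.23×0.8962 + 0.20×0.2563 + 0.27×0.4376 = 0.4642
E(R_P) = R_f + β_P × MRP = 2.07% + 0.4642 × 5.48% = 4.61%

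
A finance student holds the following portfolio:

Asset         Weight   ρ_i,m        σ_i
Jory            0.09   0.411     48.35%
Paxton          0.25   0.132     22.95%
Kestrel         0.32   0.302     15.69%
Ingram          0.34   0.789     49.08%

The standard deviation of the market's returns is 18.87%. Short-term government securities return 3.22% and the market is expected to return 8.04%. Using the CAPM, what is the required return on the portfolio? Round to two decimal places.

β_Jory = 0.411 × 48.35% / 18.87% = 1.0531
β_Paxton = 0.132 × 22.95% / 18.87% = 0.1605
β_Kestrel = 0.302 × 15.69% / 18.87% = 0.2511
β_Ingram = 0.789 × 49.08% / 18.87% = 2.0522
β_P = Σ w_i β_i = 0.09×1.0531 + 0.25×0.1605 + 0.32×0.2511 + 0.34×2.0522 = 0.9130
MRP = 8.04% − 3.22% = 4.82%
E(R_P) = R_f + β_P × MRP = 3.22% + 0.9130 × 4.82% = 7.62%

7.62%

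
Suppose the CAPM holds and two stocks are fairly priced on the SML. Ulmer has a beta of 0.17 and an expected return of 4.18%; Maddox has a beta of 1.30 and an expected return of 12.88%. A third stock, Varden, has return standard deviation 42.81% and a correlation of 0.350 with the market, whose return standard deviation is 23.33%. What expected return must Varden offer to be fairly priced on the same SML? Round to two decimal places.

7.82%

MRP = (12.88% − 4.18%) / (1.30 − 0.17) = 7.6991%
R_f = 4.18% − 0.17 × 7.6991% = 2.8712%
β_Varden = ρ·σ_i/σ_m = 0.350 × 42.81 / 23.33 = 0.6422
E(R_Varden) = R_f + β × MRP = 2.8712% + 0.6422 × 7.6991% = 7.82%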